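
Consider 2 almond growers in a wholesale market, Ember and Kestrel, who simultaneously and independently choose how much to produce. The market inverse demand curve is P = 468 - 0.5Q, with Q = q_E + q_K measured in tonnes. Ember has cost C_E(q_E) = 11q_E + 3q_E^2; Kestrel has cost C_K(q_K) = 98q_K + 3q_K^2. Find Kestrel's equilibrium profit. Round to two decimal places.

8212.87

Ember's profit: π_E = (468 - 0.5Q)q_E - (11q_E + 3q_E²). Setting ∂π_E/∂q_E = 0: 457 - 7q_E - (1/2)(q_K) = 0.
Kestrel's profit: π_K = (468 - 0.5Q)q_K - (98q_K + 3q_K²). Setting ∂π_K/∂q_K = 0: 370 - 7q_K - (1/2)(q_E) = 0.
Rearranging gives the reaction functions q_E = (457 - (1/2)q_K)/7 and q_K = (370 - (1/2)q_E)/7.
Substituting one into the other gives q_E = 61.8256 and q_K = 48.4410.
Price P = 468 - (1/2)·(1654/15) = 412.8667.
Kestrel's profit: 412.8667·48.4410 - 98·48.4410 - 3·48.4410² = 8212.8654.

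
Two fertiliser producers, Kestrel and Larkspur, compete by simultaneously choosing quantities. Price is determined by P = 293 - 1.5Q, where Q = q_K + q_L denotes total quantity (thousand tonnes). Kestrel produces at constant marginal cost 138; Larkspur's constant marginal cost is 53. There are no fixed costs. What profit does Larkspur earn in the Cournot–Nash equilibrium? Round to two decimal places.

7824.07

Kestrel's profit: π_K = (293 - 1.5Q)q_K - (138q_K). Setting ∂π_K/∂q_K = 0: 155 - 3q_K - (3/2)(q_L) = 0.
Larkspur's profit: π_L = (293 - 1.5Q)q_L - (53q_L). Setting ∂π_L/∂q_L = 0: 240 - 3q_L - (3/2)(q_K) = 0.
Best responses: q_K = (155 - (3/2)q_L)/3, q_L = (240 - (3/2)q_K)/3.
Substituting one into the other gives q_K = 140/9 and q_L = 650/9.
Price P = 293 - (3/2)·(790/9) = 484/3.
Larkspur's profit: (484/3 - 53)·(650/9) = 7824.0741.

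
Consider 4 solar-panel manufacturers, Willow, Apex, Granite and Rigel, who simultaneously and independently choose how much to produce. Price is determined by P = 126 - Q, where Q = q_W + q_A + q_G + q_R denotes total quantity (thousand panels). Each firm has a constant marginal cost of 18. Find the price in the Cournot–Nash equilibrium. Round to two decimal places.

39.60

A representative firm's profit is π_i = q_i(126 - Q) - 18q_i.
Setting ∂π_i/∂q_i = 0 with rivals' quantities fixed: 108 - 2q_i - Σ_{j≠i} q_j = 0.
With identical firms every q_j equals q_i, so Σ_{j≠i} q_j = 3q_i and 108 = 5q_i, giving q_i = 108/5.
Total output Q = 432/5, so price P = 126 - 432/5 = 198/5.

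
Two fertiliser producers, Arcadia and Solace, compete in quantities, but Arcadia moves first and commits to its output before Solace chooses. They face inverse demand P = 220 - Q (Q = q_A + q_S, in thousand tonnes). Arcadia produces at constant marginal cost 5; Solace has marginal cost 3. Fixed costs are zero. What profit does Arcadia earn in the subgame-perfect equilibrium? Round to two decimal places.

The follower Solace best-responds to any q_A: π_S = (220 - Q)q_S - 3q_S.
∂π_S/∂q_S = 217 - q_A - 2q_S = 0 gives the reaction function q_S = (217 - q_A)/2.
The leader anticipates this reaction. Substituting into P = 220 - Q gives P = 223/2 - (1/2)q_A, so π_A = (223/2 - (1/2)q_A)q_A - 5q_A.
The leader's first-order condition 213/2 - q_A = 0 yields q_A = 213/2.
Then q_S = (217 - 213/2)/2 = 221/4.
Price P = 220 - 647/4 = 233/4.
Arcadia's profit: (233/4 - 5)·(213/2) = 5671.1250.

5671.13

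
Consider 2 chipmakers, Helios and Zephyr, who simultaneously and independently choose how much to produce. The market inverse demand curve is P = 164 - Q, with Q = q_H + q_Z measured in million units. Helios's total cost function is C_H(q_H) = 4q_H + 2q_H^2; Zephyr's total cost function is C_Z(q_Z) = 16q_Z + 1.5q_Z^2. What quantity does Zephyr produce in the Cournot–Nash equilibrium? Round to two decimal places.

25.10

Helios's profit: π_H = (164 - Q)q_H - (4q_H + 2q_H²). Setting ∂π_H/∂q_H = 0: 160 - 6q_H - (q_Z) = 0.
Zephyr's profit: π_Z = (164 - Q)q_Z - (16q_Z + (3/2)q_Z²). Setting ∂π_Z/∂q_Z = 0: 148 - 5q_Z - (q_H) = 0.
Rearranging gives the reaction functions q_H = (160 - q_Z)/6 and q_Z = (148 - q_H)/5.
Substituting one into the other gives q_H = 652/29 and q_Z = 728/29.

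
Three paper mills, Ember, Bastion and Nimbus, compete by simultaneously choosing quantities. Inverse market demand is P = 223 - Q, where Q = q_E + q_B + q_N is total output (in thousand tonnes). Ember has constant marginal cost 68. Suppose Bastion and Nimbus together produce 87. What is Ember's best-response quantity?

With rivals' combined output fixed at 87, Ember's profit is π_E = (223 - 87 - q_E)q_E - (68q_E) = (136 - q_E)q_E - (68q_E).
∂π_E/∂q_E = 68 - 2q_E = 0, so q_E = 34.

34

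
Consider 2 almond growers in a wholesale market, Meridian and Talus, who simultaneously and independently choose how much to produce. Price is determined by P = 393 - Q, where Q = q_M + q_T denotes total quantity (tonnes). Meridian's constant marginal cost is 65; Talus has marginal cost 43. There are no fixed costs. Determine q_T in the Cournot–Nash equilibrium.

Meridian's profit: π_M = (393 - Q)q_M - (65q_M). Setting ∂π_M/∂q_M = 0: 328 - 2q_M - (q_T) = 0.
Talus's profit: π_T = (393 - Q)q_T - (43q_T). Setting ∂π_T/∂q_T = 0: 350 - 2q_T - (q_M) = 0.
Best responses: q_M = (328 - q_T)/2, q_T = (350 - q_M)/2.
Solving the pair: q_M = 102, q_T = 124.

124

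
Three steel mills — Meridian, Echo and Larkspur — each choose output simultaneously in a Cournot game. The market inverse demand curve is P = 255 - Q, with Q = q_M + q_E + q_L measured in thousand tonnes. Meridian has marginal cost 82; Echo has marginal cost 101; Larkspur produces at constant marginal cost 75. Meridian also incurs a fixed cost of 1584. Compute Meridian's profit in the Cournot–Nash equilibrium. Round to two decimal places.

Meridian's profit: π_M = (255 - Q)q_M - (82q_M). Setting ∂π_M/∂q_M = 0: 173 - 2q_M - (q_E + q_L) = 0.
Echo's first-order condition: 154 - 2q_E - (q_M + q_L) = 0.
Larkspur's profit: π_L = (255 - Q)q_L - (75q_L). Setting ∂π_L/∂q_L = 0: 180 - 2q_L - (q_M + q_E) = 0.
Summing all 3 equations gives 507 − 4Q = 0, hence Q = 507/4.
Back-substituting: q_M = (173 − 507/4) = 185/4, q_E = (154 − 507/4) = 109/4, q_L = (180 − 507/4) = 213/4.
Price P = 255 - 507/4 = 513/4.
Meridian's profit: (513/4 - 82)·(185/4) - 1584 = 555.0625.

555.06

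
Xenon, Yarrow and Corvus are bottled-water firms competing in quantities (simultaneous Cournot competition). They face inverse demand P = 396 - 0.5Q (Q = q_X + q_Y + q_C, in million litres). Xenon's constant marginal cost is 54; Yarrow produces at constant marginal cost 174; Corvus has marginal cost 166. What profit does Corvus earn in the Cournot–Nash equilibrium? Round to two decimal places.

1984.50

Xenon's profit: π_X = (396 - 0.5Q)q_X - (54q_X). Setting ∂π_X/∂q_X = 0: 342 - q_X - (1/2)(q_Y + q_C) = 0.
Yarrow's profit: π_Y = (396 - 0.5Q)q_Y - (174q_Y). Setting ∂π_Y/∂q_Y = 0: 222 - q_Y - (1/2)(q_X + q_C) = 0.
Corvus's profit: π_C = (396 - 0.5Q)q_C - (166q_C). Setting ∂π_C/∂q_C = 0: 230 - q_C - (1/2)(q_X + q_Y) = 0.
Adding the 3 conditions: 794 − Q − Q = 0, i.e. Q = 397.
Back-substituting: q_X = (342 − 397/2)/(1/2) = 287, q_Y = (222 − 397/2)/(1/2) = 47, q_C = (230 − 397/2)/(1/2) = 63.
Price P = 396 - (1/2)·397 = 395/2.
Corvus's profit: (395/2 - 166)·63 = 1984.5000.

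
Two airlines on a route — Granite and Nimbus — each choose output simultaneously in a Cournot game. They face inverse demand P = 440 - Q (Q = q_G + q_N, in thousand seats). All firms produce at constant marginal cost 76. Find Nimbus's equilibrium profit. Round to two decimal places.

Each firm earns π_i = (440 - Q)q_i - 76q_i.
Setting ∂π_i/∂q_i = 0 with rivals' quantities fixed: 364 - 2q_i - q_j = 0.
With identical firms every q_j equals q_i, so q_j = q_i and 364 = 3q_i, giving q_i = 364/3.
Price P = 440 - 728/3 = 592/3.
Nimbus's profit: (592/3 - 76)·(364/3) = 14721.7778.

14721.78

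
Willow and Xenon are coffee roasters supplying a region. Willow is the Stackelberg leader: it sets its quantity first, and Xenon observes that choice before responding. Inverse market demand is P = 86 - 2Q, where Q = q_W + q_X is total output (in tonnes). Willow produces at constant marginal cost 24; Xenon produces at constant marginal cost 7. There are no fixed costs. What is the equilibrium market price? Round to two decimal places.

35.25

Solve by backward induction. Given q_W, the follower Xenon maximises π_X = (86 - 2q_W - 2q_X)q_X - 7q_X.
Setting the follower's marginal profit to zero, 79 - 2q_W - 4q_X = 0, i.e. q_X = (79 - 2q_W)/4.
Willow substitutes q_X(q_W) into its own profit: π_W = q_W(86 - 2q_W - (79 - 2q_W)/2) - 24q_W = (93/2 - q_W)q_W - 24q_W.
Maximising: ∂π_W/∂q_W = 45/2 - 2q_W = 0, giving q_W = 45/4.
Then q_X = (79 - 2·(45/4))/4 = 113/8.
Total output Q = 203/8, so price P = 86 - 2·(203/8) = 141/4.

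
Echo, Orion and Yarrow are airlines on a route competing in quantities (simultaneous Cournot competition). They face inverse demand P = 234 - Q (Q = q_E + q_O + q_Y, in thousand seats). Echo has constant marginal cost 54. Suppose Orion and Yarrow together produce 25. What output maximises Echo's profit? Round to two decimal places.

77.50

With rivals' combined output fixed at 25, Echo's profit is π_E = (234 - 25 - q_E)q_E - (54q_E) = (209 - q_E)q_E - (54q_E).
∂π_E/∂q_E = 155 - 2q_E = 0, so q_E = 155/2.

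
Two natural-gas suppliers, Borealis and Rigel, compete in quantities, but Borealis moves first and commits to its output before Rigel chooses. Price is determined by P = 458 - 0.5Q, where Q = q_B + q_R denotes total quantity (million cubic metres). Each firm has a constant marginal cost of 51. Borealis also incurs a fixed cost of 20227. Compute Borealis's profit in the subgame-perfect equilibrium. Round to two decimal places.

21185.25

Solve by backward induction. Given q_B, the follower Rigel maximises π_R = (458 - (1/2)q_B - (1/2)q_R)q_R - 51q_R.
Follower FOC: 407 - (1/2)q_B - q_R = 0, so q_R(q_B) = (407 - (1/2)q_B).
Borealis substitutes q_R(q_B) into its own profit: π_B = q_B(458 - (1/2)q_B - (407 - (1/2)q_B)/2) - 51q_B = (509/2 - (1/4)q_B)q_B - 51q_B.
Maximising: ∂π_B/∂q_B = 407/2 - (1/2)q_B = 0, giving q_B = 407.
Then q_R = (407 - (1/2)·407) = 407/2.
Price P = 458 - (1/2)·(1221/2) = 611/4.
Borealis's profit: (611/4 - 51)·407 - 20227 = 21185.2500.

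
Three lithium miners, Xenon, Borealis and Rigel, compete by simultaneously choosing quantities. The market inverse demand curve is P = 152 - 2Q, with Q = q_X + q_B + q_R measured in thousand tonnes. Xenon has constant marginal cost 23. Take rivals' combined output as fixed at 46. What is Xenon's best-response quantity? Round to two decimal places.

9.25

With rivals' combined output fixed at 46, Xenon's profit is π_X = (152 - 2·46 - 2q_X)q_X - (23q_X) = (60 - 2q_X)q_X - (23q_X).
∂π_X/∂q_X = 37 - 4q_X = 0, so q_X = 37/4.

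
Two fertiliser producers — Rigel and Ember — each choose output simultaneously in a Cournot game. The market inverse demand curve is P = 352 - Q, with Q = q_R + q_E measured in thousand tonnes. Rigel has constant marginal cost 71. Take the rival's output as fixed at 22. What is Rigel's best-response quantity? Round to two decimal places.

129.50

With the rival's output fixed at 22, Rigel's profit is π_R = (352 - 22 - q_R)q_R - (71q_R) = (330 - q_R)q_R - (71q_R).
∂π_R/∂q_R = 259 - 2q_R = 0, so q_R = 259/2.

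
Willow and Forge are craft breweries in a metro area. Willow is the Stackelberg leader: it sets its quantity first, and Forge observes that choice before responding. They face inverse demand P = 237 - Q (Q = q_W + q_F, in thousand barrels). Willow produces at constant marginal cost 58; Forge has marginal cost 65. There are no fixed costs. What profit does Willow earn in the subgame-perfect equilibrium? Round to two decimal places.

Solve by backward induction. Given q_W, the follower Forge maximises π_F = (237 - q_W - q_F)q_F - 65q_F.
∂π_F/∂q_F = 172 - q_W - 2q_F = 0 gives the reaction function q_F = (172 - q_W)/2.
Willow substitutes q_F(q_W) into its own profit: π_W = q_W(237 - q_W - (172 - q_W)/2) - 58q_W = (151 - (1/2)q_W)q_W - 58q_W.
The leader's first-order condition 93 - q_W = 0 yields q_W = 93.
Then q_F = (172 - 93)/2 = 79/2.
Price P = 237 - 265/2 = 209/2.
Willow's profit: (209/2 - 58)·93 = 4324.5000.

4324.50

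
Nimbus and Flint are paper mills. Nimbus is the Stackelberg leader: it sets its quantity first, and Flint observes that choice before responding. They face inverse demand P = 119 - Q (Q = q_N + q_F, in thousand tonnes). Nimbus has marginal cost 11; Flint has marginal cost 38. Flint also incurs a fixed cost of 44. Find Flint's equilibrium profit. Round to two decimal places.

Solve by backward induction. Given q_N, the follower Flint maximises π_F = (119 - q_N - q_F)q_F - 38q_F.
∂π_F/∂q_F = 81 - q_N - 2q_F = 0 gives the reaction function q_F = (81 - q_N)/2.
Nimbus substitutes q_F(q_N) into its own profit: π_N = q_N(119 - q_N - (81 - q_N)/2) - 11q_N = (157/2 - (1/2)q_N)q_N - 11q_N.
Leader FOC: 135/2 - q_N = 0, so q_N = 135/2.
Then q_F = (81 - 135/2)/2 = 27/4.
Price P = 119 - 297/4 = 179/4.
Flint's profit: (179/4 - 38)·(27/4) - 44 = 25/16.

1.56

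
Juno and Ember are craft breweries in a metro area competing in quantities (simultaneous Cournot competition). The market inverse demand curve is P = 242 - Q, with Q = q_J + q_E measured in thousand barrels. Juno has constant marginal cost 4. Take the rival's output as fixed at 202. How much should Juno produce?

18

With the rival's output fixed at 202, Juno's profit is π_J = (242 - 202 - q_J)q_J - (4q_J) = (40 - q_J)q_J - (4q_J).
∂π_J/∂q_J = 36 - 2q_J = 0, so q_J = 18.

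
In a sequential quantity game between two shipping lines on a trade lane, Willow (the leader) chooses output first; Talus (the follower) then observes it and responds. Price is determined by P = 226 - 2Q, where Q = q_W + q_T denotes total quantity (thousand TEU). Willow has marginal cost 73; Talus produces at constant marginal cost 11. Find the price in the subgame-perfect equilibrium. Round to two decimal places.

95.75

The follower Talus best-responds to any q_W: π_T = (226 - 2Q)q_T - 11q_T.
Setting the follower's marginal profit to zero, 215 - 2q_W - 4q_T = 0, i.e. q_T = (215 - 2q_W)/4.
Willow substitutes q_T(q_W) into its own profit: π_W = q_W(226 - 2q_W - (215 - 2q_W)/2) - 73q_W = (237/2 - q_W)q_W - 73q_W.
Leader FOC: 91/2 - 2q_W = 0, so q_W = 91/4.
Then q_T = (215 - 2·(91/4))/4 = 339/8.
Total output Q = 521/8, so price P = 226 - 2·(521/8) = 383/4.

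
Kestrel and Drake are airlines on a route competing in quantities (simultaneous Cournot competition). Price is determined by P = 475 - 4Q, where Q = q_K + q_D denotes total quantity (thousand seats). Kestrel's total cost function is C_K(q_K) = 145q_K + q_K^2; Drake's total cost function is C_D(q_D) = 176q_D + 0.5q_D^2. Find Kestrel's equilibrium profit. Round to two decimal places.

2873.52

Kestrel's profit: π_K = (475 - 4Q)q_K - (145q_K + q_K²). Setting ∂π_K/∂q_K = 0: 330 - 10q_K - 4(q_D) = 0.
Drake's profit: π_D = (475 - 4Q)q_D - (176q_D + (1/2)q_D²). Setting ∂π_D/∂q_D = 0: 299 - 9q_D - 4(q_K) = 0.
Best responses: q_K = (330 - 4q_D)/10, q_D = (299 - 4q_K)/9.
Substituting one into the other gives q_K = 887/37 and q_D = 835/37.
Price P = 475 - 4·(1722/37) = 288.8378.
Kestrel's profit: 288.8378·(887/37) - 145·(887/37) - (887/37)² = 2873.5172.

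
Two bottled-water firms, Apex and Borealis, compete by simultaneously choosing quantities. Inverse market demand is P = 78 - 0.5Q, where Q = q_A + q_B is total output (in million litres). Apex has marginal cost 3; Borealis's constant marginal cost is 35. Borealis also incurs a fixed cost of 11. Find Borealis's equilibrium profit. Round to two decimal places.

15.89

Apex's profit: π_A = (78 - 0.5Q)q_A - (3q_A). Setting ∂π_A/∂q_A = 0: 75 - q_A - (1/2)(q_B) = 0.
Borealis's first-order condition: 43 - q_B - (1/2)(q_A) = 0.
Rearranging gives the reaction functions q_A = (75 - (1/2)q_B) and q_B = (43 - (1/2)q_A).
Solving the pair: q_A = 214/3, q_B = 22/3.
Price P = 78 - (1/2)·(236/3) = 116/3.
Borealis's profit: (116/3 - 35)·(22/3) - 11 = 143/9.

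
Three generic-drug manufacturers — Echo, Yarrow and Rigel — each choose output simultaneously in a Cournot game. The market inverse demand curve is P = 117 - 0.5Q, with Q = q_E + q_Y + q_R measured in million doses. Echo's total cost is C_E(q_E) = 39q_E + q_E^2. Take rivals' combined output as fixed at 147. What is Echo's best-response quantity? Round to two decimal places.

With rivals' combined output fixed at 147, Echo's profit is π_E = (117 - (1/2)·147 - (1/2)q_E)q_E - (39q_E + q_E²) = (87/2 - (1/2)q_E)q_E - (39q_E + q_E²).
∂π_E/∂q_E = 9/2 - 3q_E = 0, so q_E = 3/2.

1.50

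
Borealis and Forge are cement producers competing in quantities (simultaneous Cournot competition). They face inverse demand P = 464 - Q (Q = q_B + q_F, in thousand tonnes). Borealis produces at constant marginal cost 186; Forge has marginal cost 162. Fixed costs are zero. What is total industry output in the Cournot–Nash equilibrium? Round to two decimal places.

Borealis's profit: π_B = (464 - Q)q_B - (186q_B). Setting ∂π_B/∂q_B = 0: 278 - 2q_B - (q_F) = 0.
Forge's first-order condition: 302 - 2q_F - (q_B) = 0.
So q_B = (278 - q_F)/2 and q_F = (302 - q_B)/2.
Substituting one into the other gives q_B = 254/3 and q_F = 326/3.
Total output Q = 254/3 + 326/3 = 580/3.

193.33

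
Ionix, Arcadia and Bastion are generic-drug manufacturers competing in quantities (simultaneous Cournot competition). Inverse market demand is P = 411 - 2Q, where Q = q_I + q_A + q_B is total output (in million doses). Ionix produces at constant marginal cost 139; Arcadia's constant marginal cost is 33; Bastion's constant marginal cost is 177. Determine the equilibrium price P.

190

Ionix's profit: π_I = (411 - 2Q)q_I - (139q_I). Setting ∂π_I/∂q_I = 0: 272 - 4q_I - 2(q_A + q_B) = 0.
Arcadia's first-order condition: 378 - 4q_A - 2(q_I + q_B) = 0.
Bastion's profit: π_B = (411 - 2Q)q_B - (177q_B). Setting ∂π_B/∂q_B = 0: 234 - 4q_B - 2(q_I + q_A) = 0.
Adding the 3 conditions: 884 − 4Q − 4Q = 0, i.e. Q = 221/2.
Back-substituting: q_I = (272 − 221)/2 = 51/2, q_A = (378 − 221)/2 = 157/2, q_B = (234 − 221)/2 = 13/2.
Total output Q = 221/2, so price P = 411 - 2·(221/2) = 190.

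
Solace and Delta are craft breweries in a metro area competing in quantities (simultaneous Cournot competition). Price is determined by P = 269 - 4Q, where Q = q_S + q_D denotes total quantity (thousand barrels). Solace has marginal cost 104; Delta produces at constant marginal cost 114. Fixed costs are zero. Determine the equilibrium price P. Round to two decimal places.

162.33

Solace's profit: π_S = (269 - 4Q)q_S - (104q_S). Setting ∂π_S/∂q_S = 0: 165 - 8q_S - 4(q_D) = 0.
Delta's profit: π_D = (269 - 4Q)q_D - (114q_D). Setting ∂π_D/∂q_D = 0: 155 - 8q_D - 4(q_S) = 0.
Best responses: q_S = (165 - 4q_D)/8, q_D = (155 - 4q_S)/8.
Substituting one into the other gives q_S = 175/12 and q_D = 145/12.
Total output Q = 80/3, so price P = 269 - 4·(80/3) = 487/3.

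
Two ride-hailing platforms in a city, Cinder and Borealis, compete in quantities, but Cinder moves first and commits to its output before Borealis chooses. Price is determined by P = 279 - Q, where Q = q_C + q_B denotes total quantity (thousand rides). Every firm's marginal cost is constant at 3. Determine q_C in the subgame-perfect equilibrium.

Solve by backward induction. Given q_C, the follower Borealis maximises π_B = (279 - q_C - q_B)q_B - 3q_B.
Setting the follower's marginal profit to zero, 276 - q_C - 2q_B = 0, i.e. q_B = (276 - q_C)/2.
The leader anticipates this reaction. Substituting into P = 279 - Q gives P = 141 - (1/2)q_C, so π_C = (141 - (1/2)q_C)q_C - 3q_C.
The leader's first-order condition 138 - q_C = 0 yields q_C = 138.
Then q_B = (276 - 138)/2 = 69.

138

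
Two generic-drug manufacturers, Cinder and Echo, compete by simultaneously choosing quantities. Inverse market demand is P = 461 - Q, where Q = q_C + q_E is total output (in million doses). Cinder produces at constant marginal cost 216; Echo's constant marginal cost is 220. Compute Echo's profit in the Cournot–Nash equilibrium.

Cinder's profit: π_C = (461 - Q)q_C - (216q_C). Setting ∂π_C/∂q_C = 0: 245 - 2q_C - (q_E) = 0.
Echo's profit: π_E = (461 - Q)q_E - (220q_E). Setting ∂π_E/∂q_E = 0: 241 - 2q_E - (q_C) = 0.
Best responses: q_C = (245 - q_E)/2, q_E = (241 - q_C)/2.
Substituting one into the other gives q_C = 83 and q_E = 79.
Price P = 461 - 162 = 299.
Echo's profit: (299 - 220)·79 = 6241.

6241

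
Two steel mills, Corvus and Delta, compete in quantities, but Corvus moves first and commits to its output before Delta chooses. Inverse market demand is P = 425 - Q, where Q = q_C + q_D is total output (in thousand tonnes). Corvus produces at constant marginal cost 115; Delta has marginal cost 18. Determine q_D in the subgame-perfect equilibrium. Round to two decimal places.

150.25

The follower Delta best-responds to any q_C: π_D = (425 - Q)q_D - 18q_D.
Follower FOC: 407 - q_C - 2q_D = 0, so q_D(q_C) = (407 - q_C)/2.
The leader anticipates this reaction. Substituting into P = 425 - Q gives P = 443/2 - (1/2)q_C, so π_C = (443/2 - (1/2)q_C)q_C - 115q_C.
Maximising: ∂π_C/∂q_C = 213/2 - q_C = 0, giving q_C = 213/2.
Then q_D = (407 - 213/2)/2 = 601/4.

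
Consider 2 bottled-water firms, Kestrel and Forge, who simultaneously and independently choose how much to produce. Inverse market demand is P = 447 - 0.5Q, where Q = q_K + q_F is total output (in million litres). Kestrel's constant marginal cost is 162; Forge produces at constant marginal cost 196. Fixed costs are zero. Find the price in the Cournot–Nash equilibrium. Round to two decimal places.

268.33

Kestrel's profit: π_K = (447 - 0.5Q)q_K - (162q_K). Setting ∂π_K/∂q_K = 0: 285 - q_K - (1/2)(q_F) = 0.
Forge's profit: π_F = (447 - 0.5Q)q_F - (196q_F). Setting ∂π_F/∂q_F = 0: 251 - q_F - (1/2)(q_K) = 0.
Best responses: q_K = (285 - (1/2)q_F), q_F = (251 - (1/2)q_K).
Substituting one into the other gives q_K = 638/3 and q_F = 434/3.
Total output Q = 1072/3, so price P = 447 - (1/2)·(1072/3) = 805/3.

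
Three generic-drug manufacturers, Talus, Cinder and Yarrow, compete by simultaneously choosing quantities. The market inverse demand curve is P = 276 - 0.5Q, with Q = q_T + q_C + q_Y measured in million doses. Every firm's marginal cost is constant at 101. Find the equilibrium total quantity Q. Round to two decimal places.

262.50

A representative firm's profit is π_i = q_i(276 - 0.5Q) - 101q_i.
Setting ∂π_i/∂q_i = 0 with rivals' quantities fixed: 175 - q_i - (1/2)·Σ_{j≠i} q_j = 0.
With identical firms every q_j equals q_i, so Σ_{j≠i} q_j = 2q_i and 175 = 2q_i, giving q_i = 175/2.
Total output Q = 175/2 + 175/2 + 175/2 = 525/2.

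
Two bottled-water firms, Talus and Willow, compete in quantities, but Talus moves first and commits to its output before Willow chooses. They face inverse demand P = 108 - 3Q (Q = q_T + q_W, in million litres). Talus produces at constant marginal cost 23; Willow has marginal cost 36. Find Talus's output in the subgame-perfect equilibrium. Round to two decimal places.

16.33

The follower Willow best-responds to any q_T: π_W = (108 - 3Q)q_W - 36q_W.
Setting the follower's marginal profit to zero, 72 - 3q_T - 6q_W = 0, i.e. q_W = (72 - 3q_T)/6.
The leader anticipates this reaction. Substituting into P = 108 - 3Q gives P = 72 - (3/2)q_T, so π_T = (72 - (3/2)q_T)q_T - 23q_T.
Leader FOC: 49 - 3q_T = 0, so q_T = 49/3.
Then q_W = (72 - 3·(49/3))/6 = 23/6.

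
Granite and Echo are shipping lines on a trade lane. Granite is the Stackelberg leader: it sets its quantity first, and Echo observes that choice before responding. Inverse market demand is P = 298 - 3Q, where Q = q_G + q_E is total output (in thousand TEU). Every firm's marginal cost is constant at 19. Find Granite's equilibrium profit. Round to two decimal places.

3243.38

The follower Echo best-responds to any q_G: π_E = (298 - 3Q)q_E - 19q_E.
∂π_E/∂q_E = 279 - 3q_G - 6q_E = 0 gives the reaction function q_E = (279 - 3q_G)/6.
Granite substitutes q_E(q_G) into its own profit: π_G = q_G(298 - 3q_G - (279 - 3q_G)/2) - 19q_G = (317/2 - (3/2)q_G)q_G - 19q_G.
Maximising: ∂π_G/∂q_G = 279/2 - 3q_G = 0, giving q_G = 93/2.
Then q_E = (279 - 3·(93/2))/6 = 93/4.
Price P = 298 - 3·(279/4) = 355/4.
Granite's profit: (355/4 - 19)·(93/2) = 3243.3750.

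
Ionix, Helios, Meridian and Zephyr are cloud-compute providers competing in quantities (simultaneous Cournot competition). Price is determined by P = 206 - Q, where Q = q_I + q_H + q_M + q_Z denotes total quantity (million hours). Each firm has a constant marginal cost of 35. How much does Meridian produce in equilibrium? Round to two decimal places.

Each firm earns π_i = (206 - Q)q_i - 35q_i.
Setting ∂π_i/∂q_i = 0 with rivals' quantities fixed: 171 - 2q_i - Σ_{j≠i} q_j = 0.
By symmetry each firm produces the same amount; substituting Σ_{j≠i} q_j = 3q_i yields q_i = 171/5.

34.20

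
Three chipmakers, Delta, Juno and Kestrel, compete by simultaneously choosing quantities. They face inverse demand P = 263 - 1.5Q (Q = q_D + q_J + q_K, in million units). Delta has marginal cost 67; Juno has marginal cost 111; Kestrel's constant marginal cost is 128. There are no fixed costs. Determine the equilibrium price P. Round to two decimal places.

Delta's profit: π_D = (263 - 1.5Q)q_D - (67q_D). Setting ∂π_D/∂q_D = 0: 196 - 3q_D - (3/2)(q_J + q_K) = 0.
Juno's profit: π_J = (263 - 1.5Q)q_J - (111q_J). Setting ∂π_J/∂q_J = 0: 152 - 3q_J - (3/2)(q_D + q_K) = 0.
Kestrel's first-order condition: 135 - 3q_K - (3/2)(q_D + q_J) = 0.
Adding the 3 conditions: 483 − 3Q − 3Q = 0, i.e. Q = 161/2.
Back-substituting: q_D = (196 − 483/4)/(3/2) = 301/6, q_J = (152 − 483/4)/(3/2) = 125/6, q_K = (135 − 483/4)/(3/2) = 19/2.
Total output Q = 161/2, so price P = 263 - (3/2)·(161/2) = 569/4.

142.25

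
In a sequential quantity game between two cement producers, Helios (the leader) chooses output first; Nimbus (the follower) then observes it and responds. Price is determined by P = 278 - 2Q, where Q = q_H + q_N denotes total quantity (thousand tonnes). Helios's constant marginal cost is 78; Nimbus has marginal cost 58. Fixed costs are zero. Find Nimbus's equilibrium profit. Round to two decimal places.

2112.50

The follower Nimbus best-responds to any q_H: π_N = (278 - 2Q)q_N - 58q_N.
Setting the follower's marginal profit to zero, 220 - 2q_H - 4q_N = 0, i.e. q_N = (220 - 2q_H)/4.
The leader anticipates this reaction. Substituting into P = 278 - 2Q gives P = 168 - q_H, so π_H = (168 - q_H)q_H - 78q_H.
Leader FOC: 90 - 2q_H = 0, so q_H = 45.
Then q_N = (220 - 2·45)/4 = 65/2.
Price P = 278 - 2·(155/2) = 123.
Nimbus's profit: (123 - 58)·(65/2) = 2112.5000.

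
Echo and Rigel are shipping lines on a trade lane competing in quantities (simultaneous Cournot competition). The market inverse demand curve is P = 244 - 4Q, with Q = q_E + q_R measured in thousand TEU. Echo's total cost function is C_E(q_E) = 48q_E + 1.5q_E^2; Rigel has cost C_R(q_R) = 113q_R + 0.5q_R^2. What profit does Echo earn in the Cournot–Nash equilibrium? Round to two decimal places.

Echo's profit: π_E = (244 - 4Q)q_E - (48q_E + (3/2)q_E²). Setting ∂π_E/∂q_E = 0: 196 - 11q_E - 4(q_R) = 0.
Rigel's profit: π_R = (244 - 4Q)q_R - (113q_R + (1/2)q_R²). Setting ∂π_R/∂q_R = 0: 131 - 9q_R - 4(q_E) = 0.
So q_E = (196 - 4q_R)/11 and q_R = (131 - 4q_E)/9.
Substituting one into the other gives q_E = 1240/83 and q_R = 657/83.
Price P = 244 - 4·(1897/83) = 152.5783.
Echo's profit: 152.5783·(1240/83) - 48·(1240/83) - (3/2)(1240/83)² = 1227.5802.

1227.58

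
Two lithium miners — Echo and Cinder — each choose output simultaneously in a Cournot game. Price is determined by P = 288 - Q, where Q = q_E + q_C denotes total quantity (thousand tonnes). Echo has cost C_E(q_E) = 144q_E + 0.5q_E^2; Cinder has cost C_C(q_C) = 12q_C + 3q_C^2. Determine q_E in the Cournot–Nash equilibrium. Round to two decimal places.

Echo's profit: π_E = (288 - Q)q_E - (144q_E + (1/2)q_E²). Setting ∂π_E/∂q_E = 0: 144 - 3q_E - (q_C) = 0.
Cinder's first-order condition: 276 - 8q_C - (q_E) = 0.
Rearranging gives the reaction functions q_E = (144 - q_C)/3 and q_C = (276 - q_E)/8.
Substituting one into the other gives q_E = 876/23 and q_C = 684/23.

38.09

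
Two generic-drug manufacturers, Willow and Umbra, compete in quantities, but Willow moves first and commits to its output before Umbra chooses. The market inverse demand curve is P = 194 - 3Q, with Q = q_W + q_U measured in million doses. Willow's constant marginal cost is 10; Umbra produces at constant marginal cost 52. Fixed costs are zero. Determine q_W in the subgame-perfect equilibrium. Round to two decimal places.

37.67

The follower Umbra best-responds to any q_W: π_U = (194 - 3Q)q_U - 52q_U.
Setting the follower's marginal profit to zero, 142 - 3q_W - 6q_U = 0, i.e. q_U = (142 - 3q_W)/6.
Willow substitutes q_U(q_W) into its own profit: π_W = q_W(194 - 3q_W - (142 - 3q_W)/2) - 10q_W = (123 - (3/2)q_W)q_W - 10q_W.
The leader's first-order condition 113 - 3q_W = 0 yields q_W = 113/3.
Then q_U = (142 - 3·(113/3))/6 = 29/6.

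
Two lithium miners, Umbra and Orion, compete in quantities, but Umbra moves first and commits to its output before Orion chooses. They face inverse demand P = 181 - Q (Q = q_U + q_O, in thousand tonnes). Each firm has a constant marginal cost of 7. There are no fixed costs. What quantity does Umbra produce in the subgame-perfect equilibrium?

87

The follower Orion best-responds to any q_U: π_O = (181 - Q)q_O - 7q_O.
Follower FOC: 174 - q_U - 2q_O = 0, so q_O(q_U) = (174 - q_U)/2.
Umbra substitutes q_O(q_U) into its own profit: π_U = q_U(181 - q_U - (174 - q_U)/2) - 7q_U = (94 - (1/2)q_U)q_U - 7q_U.
Maximising: ∂π_U/∂q_U = 87 - q_U = 0, giving q_U = 87.
Then q_O = (174 - 87)/2 = 87/2.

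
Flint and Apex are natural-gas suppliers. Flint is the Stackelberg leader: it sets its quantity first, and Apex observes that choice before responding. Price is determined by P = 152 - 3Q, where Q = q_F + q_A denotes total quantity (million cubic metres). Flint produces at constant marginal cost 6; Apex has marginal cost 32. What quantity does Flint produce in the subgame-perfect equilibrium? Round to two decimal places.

The follower Apex best-responds to any q_F: π_A = (152 - 3Q)q_A - 32q_A.
Follower FOC: 120 - 3q_F - 6q_A = 0, so q_A(q_F) = (120 - 3q_F)/6.
The leader anticipates this reaction. Substituting into P = 152 - 3Q gives P = 92 - (3/2)q_F, so π_F = (92 - (3/2)q_F)q_F - 6q_F.
Leader FOC: 86 - 3q_F = 0, so q_F = 86/3.
Then q_A = (120 - 3·(86/3))/6 = 17/3.

28.67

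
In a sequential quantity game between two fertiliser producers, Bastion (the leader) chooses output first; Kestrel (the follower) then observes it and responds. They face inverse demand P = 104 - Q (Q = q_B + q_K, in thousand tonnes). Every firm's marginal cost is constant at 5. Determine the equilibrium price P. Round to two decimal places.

29.75

Solve by backward induction. Given q_B, the follower Kestrel maximises π_K = (104 - q_B - q_K)q_K - 5q_K.
∂π_K/∂q_K = 99 - q_B - 2q_K = 0 gives the reaction function q_K = (99 - q_B)/2.
The leader anticipates this reaction. Substituting into P = 104 - Q gives P = 109/2 - (1/2)q_B, so π_B = (109/2 - (1/2)q_B)q_B - 5q_B.
Maximising: ∂π_B/∂q_B = 99/2 - q_B = 0, giving q_B = 99/2.
Then q_K = (99 - 99/2)/2 = 99/4.
Total output Q = 297/4, so price P = 104 - 297/4 = 119/4.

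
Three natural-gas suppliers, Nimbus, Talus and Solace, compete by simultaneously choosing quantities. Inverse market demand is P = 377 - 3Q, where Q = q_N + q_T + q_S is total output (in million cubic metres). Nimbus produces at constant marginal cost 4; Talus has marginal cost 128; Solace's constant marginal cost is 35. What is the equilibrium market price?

Nimbus's profit: π_N = (377 - 3Q)q_N - (4q_N). Setting ∂π_N/∂q_N = 0: 373 - 6q_N - 3(q_T + q_S) = 0.
Talus's first-order condition: 249 - 6q_T - 3(q_N + q_S) = 0.
Solace's first-order condition: 342 - 6q_S - 3(q_N + q_T) = 0.
Adding the 3 conditions: 964 − 6Q − 6Q = 0, i.e. Q = 241/3.
Back-substituting: q_N = (373 − 241)/3 = 44, q_T = (249 − 241)/3 = 8/3, q_S = (342 − 241)/3 = 101/3.
Total output Q = 241/3, so price P = 377 - 3·(241/3) = 136.

136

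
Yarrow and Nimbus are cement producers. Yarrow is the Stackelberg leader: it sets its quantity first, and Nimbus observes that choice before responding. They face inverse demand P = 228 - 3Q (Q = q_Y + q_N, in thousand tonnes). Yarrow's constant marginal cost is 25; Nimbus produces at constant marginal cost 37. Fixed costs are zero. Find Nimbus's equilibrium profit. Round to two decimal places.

581.02

The follower Nimbus best-responds to any q_Y: π_N = (228 - 3Q)q_N - 37q_N.
Follower FOC: 191 - 3q_Y - 6q_N = 0, so q_N(q_Y) = (191 - 3q_Y)/6.
Yarrow substitutes q_N(q_Y) into its own profit: π_Y = q_Y(228 - 3q_Y - (191 - 3q_Y)/2) - 25q_Y = (265/2 - (3/2)q_Y)q_Y - 25q_Y.
Leader FOC: 215/2 - 3q_Y = 0, so q_Y = 215/6.
Then q_N = (191 - 3·(215/6))/6 = 167/12.
Price P = 228 - 3·(199/4) = 315/4.
Nimbus's profit: (315/4 - 37)·(167/12) = 581.0208.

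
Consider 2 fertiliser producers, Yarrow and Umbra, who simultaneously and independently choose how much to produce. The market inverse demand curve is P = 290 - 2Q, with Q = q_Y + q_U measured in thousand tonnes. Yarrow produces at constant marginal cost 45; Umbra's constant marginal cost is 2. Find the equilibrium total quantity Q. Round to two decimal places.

Yarrow's profit: π_Y = (290 - 2Q)q_Y - (45q_Y). Setting ∂π_Y/∂q_Y = 0: 245 - 4q_Y - 2(q_U) = 0.
Umbra's profit: π_U = (290 - 2Q)q_U - (2q_U). Setting ∂π_U/∂q_U = 0: 288 - 4q_U - 2(q_Y) = 0.
So q_Y = (245 - 2q_U)/4 and q_U = (288 - 2q_Y)/4.
Solving the pair: q_Y = 101/3, q_U = 331/6.
Total output Q = 101/3 + 331/6 = 533/6.

88.83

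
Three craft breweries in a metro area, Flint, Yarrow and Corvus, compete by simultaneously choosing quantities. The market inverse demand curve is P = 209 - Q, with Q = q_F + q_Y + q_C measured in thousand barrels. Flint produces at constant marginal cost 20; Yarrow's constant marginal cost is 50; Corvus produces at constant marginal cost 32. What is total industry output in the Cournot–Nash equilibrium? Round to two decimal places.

131.25

Flint's profit: π_F = (209 - Q)q_F - (20q_F). Setting ∂π_F/∂q_F = 0: 189 - 2q_F - (q_Y + q_C) = 0.
Yarrow's profit: π_Y = (209 - Q)q_Y - (50q_Y). Setting ∂π_Y/∂q_Y = 0: 159 - 2q_Y - (q_F + q_C) = 0.
Corvus's first-order condition: 177 - 2q_C - (q_F + q_Y) = 0.
Summing all 3 equations gives 525 − 4Q = 0, hence Q = 525/4.
Back-substituting: q_F = (189 − 525/4) = 231/4, q_Y = (159 − 525/4) = 111/4, q_C = (177 − 525/4) = 183/4.
Total output Q = 231/4 + 111/4 + 183/4 = 525/4.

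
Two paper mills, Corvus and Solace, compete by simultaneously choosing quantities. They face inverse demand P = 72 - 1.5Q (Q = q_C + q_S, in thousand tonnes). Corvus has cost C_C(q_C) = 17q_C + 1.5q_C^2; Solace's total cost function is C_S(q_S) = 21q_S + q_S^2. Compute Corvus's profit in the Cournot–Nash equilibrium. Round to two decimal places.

153.50

Corvus's profit: π_C = (72 - 1.5Q)q_C - (17q_C + (3/2)q_C²). Setting ∂π_C/∂q_C = 0: 55 - 6q_C - (3/2)(q_S) = 0.
Solace's first-order condition: 51 - 5q_S - (3/2)(q_C) = 0.
Rearranging gives the reaction functions q_C = (55 - (3/2)q_S)/6 and q_S = (51 - (3/2)q_C)/5.
Substituting one into the other gives q_C = 794/111 and q_S = 298/37.
Price P = 72 - (3/2)·(1688/111) = 1820/37.
Corvus's profit: (1820/37)·(794/111) - 17·(794/111) - (3/2)(794/111)² = 153.5028.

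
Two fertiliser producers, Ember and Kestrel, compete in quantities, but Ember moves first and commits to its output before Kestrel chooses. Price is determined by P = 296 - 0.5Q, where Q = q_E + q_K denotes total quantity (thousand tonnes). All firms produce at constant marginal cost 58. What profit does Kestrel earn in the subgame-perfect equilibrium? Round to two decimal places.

The follower Kestrel best-responds to any q_E: π_K = (296 - 0.5Q)q_K - 58q_K.
Follower FOC: 238 - (1/2)q_E - q_K = 0, so q_K(q_E) = (238 - (1/2)q_E).
The leader anticipates this reaction. Substituting into P = 296 - 0.5Q gives P = 177 - (1/4)q_E, so π_E = (177 - (1/4)q_E)q_E - 58q_E.
Leader FOC: 119 - (1/2)q_E = 0, so q_E = 238.
Then q_K = (238 - (1/2)·238) = 119.
Price P = 296 - (1/2)·357 = 235/2.
Kestrel's profit: (235/2 - 58)·119 = 7080.5000.

7080.50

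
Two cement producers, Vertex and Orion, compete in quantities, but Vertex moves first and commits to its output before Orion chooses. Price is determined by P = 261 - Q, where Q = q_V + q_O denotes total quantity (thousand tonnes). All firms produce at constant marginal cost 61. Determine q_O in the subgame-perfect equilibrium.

The follower Orion best-responds to any q_V: π_O = (261 - Q)q_O - 61q_O.
∂π_O/∂q_O = 200 - q_V - 2q_O = 0 gives the reaction function q_O = (200 - q_V)/2.
The leader anticipates this reaction. Substituting into P = 261 - Q gives P = 161 - (1/2)q_V, so π_V = (161 - (1/2)q_V)q_V - 61q_V.
The leader's first-order condition 100 - q_V = 0 yields q_V = 100.
Then q_O = (200 - 100)/2 = 50.

50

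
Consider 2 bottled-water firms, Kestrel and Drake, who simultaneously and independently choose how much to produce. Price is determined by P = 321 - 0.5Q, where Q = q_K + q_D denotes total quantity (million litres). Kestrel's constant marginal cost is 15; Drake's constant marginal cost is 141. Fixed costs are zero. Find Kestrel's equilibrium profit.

41472

Kestrel's profit: π_K = (321 - 0.5Q)q_K - (15q_K). Setting ∂π_K/∂q_K = 0: 306 - q_K - (1/2)(q_D) = 0.
Drake's first-order condition: 180 - q_D - (1/2)(q_K) = 0.
Best responses: q_K = (306 - (1/2)q_D), q_D = (180 - (1/2)q_K).
Solving the pair: q_K = 288, q_D = 36.
Price P = 321 - (1/2)·324 = 159.
Kestrel's profit: (159 - 15)·288 = 41472.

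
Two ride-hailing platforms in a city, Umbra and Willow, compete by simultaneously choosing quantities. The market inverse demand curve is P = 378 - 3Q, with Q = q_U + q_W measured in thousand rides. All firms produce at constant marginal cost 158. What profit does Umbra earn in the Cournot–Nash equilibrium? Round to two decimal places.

A representative firm's profit is π_i = q_i(378 - 3Q) - 158q_i.
Setting ∂π_i/∂q_i = 0 with rivals' quantities fixed: 220 - 6q_i - 3q_j = 0.
With identical firms every q_j equals q_i, so q_j = q_i and 220 = 9q_i, giving q_i = 220/9.
Price P = 378 - 3·(440/9) = 694/3.
Umbra's profit: (694/3 - 158)·(220/9) = 1792.5926.

1792.59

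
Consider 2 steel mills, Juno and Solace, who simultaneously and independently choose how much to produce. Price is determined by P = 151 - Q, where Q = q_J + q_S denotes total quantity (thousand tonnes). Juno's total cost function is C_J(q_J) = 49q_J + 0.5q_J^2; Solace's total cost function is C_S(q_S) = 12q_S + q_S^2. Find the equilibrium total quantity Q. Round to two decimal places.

Juno's profit: π_J = (151 - Q)q_J - (49q_J + (1/2)q_J²). Setting ∂π_J/∂q_J = 0: 102 - 3q_J - (q_S) = 0.
Solace's first-order condition: 139 - 4q_S - (q_J) = 0.
Rearranging gives the reaction functions q_J = (102 - q_S)/3 and q_S = (139 - q_J)/4.
Solving the pair: q_J = 269/11, q_S = 315/11.
Total output Q = 269/11 + 315/11 = 584/11.

53.09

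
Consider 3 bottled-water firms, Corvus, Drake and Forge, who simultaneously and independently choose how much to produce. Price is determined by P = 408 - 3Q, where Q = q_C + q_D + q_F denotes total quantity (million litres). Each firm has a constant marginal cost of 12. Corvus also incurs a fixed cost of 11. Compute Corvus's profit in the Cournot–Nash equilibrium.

A representative firm's profit is π_i = q_i(408 - 3Q) - 12q_i.
Setting ∂π_i/∂q_i = 0 with rivals' quantities fixed: 396 - 6q_i - 3·Σ_{j≠i} q_j = 0.
With identical firms every q_j equals q_i, so Σ_{j≠i} q_j = 2q_i and 396 = 12q_i, giving q_i = 33.
Price P = 408 - 3·99 = 111.
Corvus's profit: (111 - 12)·33 - 11 = 3256.

3256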